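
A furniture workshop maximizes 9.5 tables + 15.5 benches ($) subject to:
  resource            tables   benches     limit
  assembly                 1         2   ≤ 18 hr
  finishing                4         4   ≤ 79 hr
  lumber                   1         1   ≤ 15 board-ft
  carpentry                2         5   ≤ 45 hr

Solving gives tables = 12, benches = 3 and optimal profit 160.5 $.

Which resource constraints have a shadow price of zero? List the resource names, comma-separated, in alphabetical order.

assembly: 18/18 (binding)
finishing: 60/79 (slack 19)
lumber: 15/15 (binding)
carpentry: 39/45 (slack 6)
By complementary slackness, a constraint with positive slack has shadow price 0 → carpentry, finishing.

carpentry, finishing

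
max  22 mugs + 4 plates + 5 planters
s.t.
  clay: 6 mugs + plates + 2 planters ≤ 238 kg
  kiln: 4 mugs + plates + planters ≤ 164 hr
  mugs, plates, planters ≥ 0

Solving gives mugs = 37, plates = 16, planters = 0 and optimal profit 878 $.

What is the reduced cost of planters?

At the optimum: clay uses 238 of 238 (binding); kiln uses 164 of 164 (binding).
Dual feasibility on the basic columns requires 6·y_clay + 4·y_kiln = 22, 1·y_clay + 1·y_kiln = 4.
→ y_clay = 3 and y_kiln = 1.
Reduced cost of planters: c₃ − yᵀa₃ = 5 − (3·2 + 1·1) = 5 − 7 = -2.

-2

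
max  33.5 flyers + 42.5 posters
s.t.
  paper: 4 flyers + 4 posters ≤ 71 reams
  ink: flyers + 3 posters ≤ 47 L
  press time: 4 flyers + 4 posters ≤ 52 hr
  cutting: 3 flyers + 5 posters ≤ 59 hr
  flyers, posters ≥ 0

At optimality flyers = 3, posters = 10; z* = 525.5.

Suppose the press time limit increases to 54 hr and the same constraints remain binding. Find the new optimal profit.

Check each constraint at x*: paper 52/71 (slack 19); ink 33/47 (slack 14); press time 52/52 (tight); cutting 59/59 (tight).
By complementary slackness, y = 0 for the non-binding constraints.
Dual feasibility on the basic columns requires 4·y_press time + 3·y_cutting = 33.5, 4·y_press time + 5·y_cutting = 42.5.
Solving: y_press time = 5, y_cutting = 4.5.
Δz = y_press time·Δb = 5 × (2) = 10, so new z* = 525.5 + 10 = 535.5.

535.5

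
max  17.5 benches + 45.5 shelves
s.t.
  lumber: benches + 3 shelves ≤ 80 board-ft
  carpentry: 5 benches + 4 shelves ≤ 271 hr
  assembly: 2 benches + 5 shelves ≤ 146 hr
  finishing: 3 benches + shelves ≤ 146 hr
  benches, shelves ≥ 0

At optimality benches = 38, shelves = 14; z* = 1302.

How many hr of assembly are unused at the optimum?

0

assembly used = 2·38 + 5·14 = 146; slack = 146 − 146 = 0.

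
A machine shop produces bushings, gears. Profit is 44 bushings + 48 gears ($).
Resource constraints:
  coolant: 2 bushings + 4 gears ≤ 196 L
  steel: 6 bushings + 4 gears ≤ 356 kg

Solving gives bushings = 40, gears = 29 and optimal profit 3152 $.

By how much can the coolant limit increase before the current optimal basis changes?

160

Binding constraints: coolant, steel. The basis is B = [[2,4],[6,4]] with det -16.
Per unit increase in coolant, x* moves by d = (-0.25, 0.375).
The basis stays optimal until bushings reaches 0; allowable increase = 160 L.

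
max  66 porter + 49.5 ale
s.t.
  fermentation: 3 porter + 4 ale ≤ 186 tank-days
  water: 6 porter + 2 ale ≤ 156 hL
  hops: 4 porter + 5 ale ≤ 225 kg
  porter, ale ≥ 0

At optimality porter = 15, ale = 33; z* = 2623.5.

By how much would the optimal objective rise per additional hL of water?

6

Check each constraint at x*: fermentation 177/186 (slack 9); water 156/156 (tight); hops 225/225 (tight).
Slack constraints have shadow price 0 (complementary slackness).
Dual feasibility on the basic columns requires 6·y_water + 4·y_hops = 66, 2·y_water + 5·y_hops = 49.5.
Solving: y_water = 6, y_hops = 7.5.
Shadow price of water = 6.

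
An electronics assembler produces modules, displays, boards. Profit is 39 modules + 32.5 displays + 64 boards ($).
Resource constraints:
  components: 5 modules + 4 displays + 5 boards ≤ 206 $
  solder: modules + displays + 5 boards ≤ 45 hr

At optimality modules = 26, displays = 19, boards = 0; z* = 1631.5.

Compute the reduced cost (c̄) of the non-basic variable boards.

Check each constraint at x*: components 206/206 (tight); solder 45/45 (tight).
Dual feasibility on the basic columns requires 5·y_components + 1·y_solder = 39, 4·y_components + 1·y_solder = 32.5.
→ y_components = 6.5 and y_solder = 6.5.
Reduced cost of boards: c₃ − yᵀa₃ = 64 − (6.5·5 + 6.5·5) = 64 − 65 = -1.

-1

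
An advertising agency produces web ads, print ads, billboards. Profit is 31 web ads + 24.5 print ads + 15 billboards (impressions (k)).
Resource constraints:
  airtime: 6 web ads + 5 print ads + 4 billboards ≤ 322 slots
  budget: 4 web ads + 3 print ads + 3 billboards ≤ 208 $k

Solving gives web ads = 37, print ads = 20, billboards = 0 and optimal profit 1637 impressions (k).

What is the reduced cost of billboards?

-7

At the optimum: airtime uses 322 of 322 (binding); budget uses 208 of 208 (binding).
The binding rows give the dual system: 6·y_airtime + 4·y_budget = 31 and 5·y_airtime + 3·y_budget = 24.5.
→ y_airtime = 2.5 and y_budget = 4.
Reduced cost of billboards: c₃ − yᵀa₃ = 15 − (2.5·4 + 4·3) = 15 − 22 = -7.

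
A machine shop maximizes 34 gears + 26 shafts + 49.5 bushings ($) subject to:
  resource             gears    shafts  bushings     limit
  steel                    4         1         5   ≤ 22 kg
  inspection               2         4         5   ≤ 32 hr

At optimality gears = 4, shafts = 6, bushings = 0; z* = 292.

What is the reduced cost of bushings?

Check each constraint at x*: steel 22/22 (tight); inspection 32/32 (tight).
The binding rows give the dual system: 4·y_steel + 2·y_inspection = 34 and 1·y_steel + 4·y_inspection = 26.
This yields shadow prices y_steel = 6, y_inspection = 5.
Reduced cost of bushings: c₃ − yᵀa₃ = 49.5 − (6·5 + 5·5) = 49.5 − 55 = -5.5.

-5.5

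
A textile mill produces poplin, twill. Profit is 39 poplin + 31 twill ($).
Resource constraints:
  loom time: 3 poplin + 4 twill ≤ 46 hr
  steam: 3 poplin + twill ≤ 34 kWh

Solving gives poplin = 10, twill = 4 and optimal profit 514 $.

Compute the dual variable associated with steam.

Both loom time and steam are binding at x*.
The binding rows give the dual system: 3·y_loom time + 3·y_steam = 39 and 4·y_loom time + 1·y_steam = 31.
→ y_loom time = 6 and y_steam = 7.
Shadow price of steam = 7.

7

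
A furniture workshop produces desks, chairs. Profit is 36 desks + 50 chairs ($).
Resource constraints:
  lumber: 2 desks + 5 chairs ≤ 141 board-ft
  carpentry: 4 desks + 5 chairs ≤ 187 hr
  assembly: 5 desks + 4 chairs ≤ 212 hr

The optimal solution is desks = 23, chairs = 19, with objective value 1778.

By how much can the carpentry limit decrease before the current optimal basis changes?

Binding constraints: lumber, carpentry. The basis is B = [[2,5],[4,5]] with det -10.
Per unit decrease in carpentry, x* moves by d = (-0.5, 0.2).
The basis stays optimal until desks reaches 0; allowable decrease = 46 hr.

46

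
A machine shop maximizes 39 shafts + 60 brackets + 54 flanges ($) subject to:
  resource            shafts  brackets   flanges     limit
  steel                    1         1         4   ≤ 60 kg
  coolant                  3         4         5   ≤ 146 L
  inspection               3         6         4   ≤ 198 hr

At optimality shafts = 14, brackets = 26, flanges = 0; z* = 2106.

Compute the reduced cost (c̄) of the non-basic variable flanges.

Check each constraint at x*: steel 40/60 (slack 20); coolant 146/146 (tight); inspection 198/198 (tight).
By complementary slackness, y = 0 for the non-binding constraint.
From A_Bᵀ y = c: 3·y_coolant + 3·y_inspection = 39; 4·y_coolant + 6·y_inspection = 60.
Solving: y_coolant = 9, y_inspection = 4.
Reduced cost of flanges: c₃ − yᵀa₃ = 54 − (9·5 + 4·4) = 54 − 61 = -7.

-7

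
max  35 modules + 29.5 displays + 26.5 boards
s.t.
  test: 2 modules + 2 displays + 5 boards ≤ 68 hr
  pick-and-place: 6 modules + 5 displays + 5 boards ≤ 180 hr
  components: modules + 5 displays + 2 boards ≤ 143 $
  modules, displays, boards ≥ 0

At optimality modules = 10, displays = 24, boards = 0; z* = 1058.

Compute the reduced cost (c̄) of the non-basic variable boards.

At the optimum: test uses 68 of 68 (binding); pick-and-place uses 180 of 180 (binding); components uses 130 of 143 (slack = 13).
By complementary slackness, y = 0 for the non-binding constraint.
Dual feasibility on the basic columns requires 2·y_test + 6·y_pick-and-place = 35, 2·y_test + 5·y_pick-and-place = 29.5.
Solving: y_test = 1, y_pick-and-place = 5.5.
Reduced cost of boards: c₃ − yᵀa₃ = 26.5 − (1·5 + 5.5·5) = 26.5 − 32.5 = -6.

-6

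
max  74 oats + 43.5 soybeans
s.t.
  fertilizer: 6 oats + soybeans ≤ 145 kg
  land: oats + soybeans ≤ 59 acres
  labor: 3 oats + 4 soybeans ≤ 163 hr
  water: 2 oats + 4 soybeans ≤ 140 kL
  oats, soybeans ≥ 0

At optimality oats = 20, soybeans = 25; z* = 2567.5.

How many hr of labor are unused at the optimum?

3

labor used = 3·20 + 4·25 = 160; slack = 163 − 160 = 3.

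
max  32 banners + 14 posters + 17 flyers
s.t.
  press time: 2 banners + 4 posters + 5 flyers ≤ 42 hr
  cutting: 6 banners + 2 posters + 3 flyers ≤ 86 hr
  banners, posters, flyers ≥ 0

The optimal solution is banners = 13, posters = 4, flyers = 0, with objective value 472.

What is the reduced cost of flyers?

-3

Check each constraint at x*: press time 42/42 (tight); cutting 86/86 (tight).
The binding rows give the dual system: 2·y_press time + 6·y_cutting = 32 and 4·y_press time + 2·y_cutting = 14.
→ y_press time = 1 and y_cutting = 5.
Reduced cost of flyers: c₃ − yᵀa₃ = 17 − (1·5 + 5·3) = 17 − 20 = -3.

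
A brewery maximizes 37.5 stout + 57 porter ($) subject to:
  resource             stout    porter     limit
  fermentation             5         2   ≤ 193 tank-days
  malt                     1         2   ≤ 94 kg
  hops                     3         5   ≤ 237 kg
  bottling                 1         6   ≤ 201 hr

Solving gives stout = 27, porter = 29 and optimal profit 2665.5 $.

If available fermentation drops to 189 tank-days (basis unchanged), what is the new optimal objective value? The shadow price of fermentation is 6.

Δb = -4, so new z* = 2665.5 + (6)·(-4) = 2665.5 − 24 = 2641.5.

2641.5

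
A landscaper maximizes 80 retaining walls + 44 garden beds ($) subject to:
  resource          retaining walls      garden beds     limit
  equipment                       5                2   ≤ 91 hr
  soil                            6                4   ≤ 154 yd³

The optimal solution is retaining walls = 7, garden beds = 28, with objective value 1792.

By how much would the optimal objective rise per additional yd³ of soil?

7.5

Both equipment and soil are binding at x*.
From A_Bᵀ y = c: 5·y_equipment + 6·y_soil = 80; 2·y_equipment + 4·y_soil = 44.
Solving: y_equipment = 7, y_soil = 7.5.
Shadow price of soil = 7.5.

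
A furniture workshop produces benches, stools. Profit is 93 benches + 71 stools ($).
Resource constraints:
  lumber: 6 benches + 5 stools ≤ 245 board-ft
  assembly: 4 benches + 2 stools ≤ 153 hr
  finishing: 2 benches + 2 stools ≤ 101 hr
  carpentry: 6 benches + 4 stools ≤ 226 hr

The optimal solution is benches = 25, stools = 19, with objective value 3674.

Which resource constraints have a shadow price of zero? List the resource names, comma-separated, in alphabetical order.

lumber: 245/245 (binding)
assembly: 138/153 (slack 15)
finishing: 88/101 (slack 13)
carpentry: 226/226 (binding)
By complementary slackness, a constraint with positive slack has shadow price 0 → assembly, finishing.

assembly, finishing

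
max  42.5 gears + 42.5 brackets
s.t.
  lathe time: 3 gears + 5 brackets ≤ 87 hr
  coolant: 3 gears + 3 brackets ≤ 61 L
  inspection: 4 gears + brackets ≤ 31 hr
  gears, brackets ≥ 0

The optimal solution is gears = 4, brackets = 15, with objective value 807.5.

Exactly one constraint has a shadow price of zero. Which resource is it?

lathe time: 87/87 (binding)
coolant: 57/61 (slack 4)
inspection: 31/31 (binding)
By complementary slackness, a constraint with positive slack has shadow price 0 → coolant.

coolant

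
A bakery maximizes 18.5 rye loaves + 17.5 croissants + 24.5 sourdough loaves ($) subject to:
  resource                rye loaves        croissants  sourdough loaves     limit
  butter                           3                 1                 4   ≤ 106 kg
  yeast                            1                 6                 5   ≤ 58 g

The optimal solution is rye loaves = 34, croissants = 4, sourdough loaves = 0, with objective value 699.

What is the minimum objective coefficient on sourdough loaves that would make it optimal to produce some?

32

Check each constraint at x*: butter 106/106 (tight); yeast 58/58 (tight).
The binding rows give the dual system: 3·y_butter + 1·y_yeast = 18.5 and 1·y_butter + 6·y_yeast = 17.5.
Solving: y_butter = 5.5, y_yeast = 2.
sourdough loaves enters the basis when its profit ≥ yᵀa₃ = 5.5·4 + 2·5 = 32.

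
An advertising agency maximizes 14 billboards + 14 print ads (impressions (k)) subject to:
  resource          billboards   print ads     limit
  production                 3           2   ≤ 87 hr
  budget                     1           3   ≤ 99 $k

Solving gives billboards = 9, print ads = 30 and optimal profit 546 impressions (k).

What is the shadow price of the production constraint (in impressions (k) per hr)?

4

Check each constraint at x*: production 87/87 (tight); budget 99/99 (tight).
The binding rows give the dual system: 3·y_production + 1·y_budget = 14 and 2·y_production + 3·y_budget = 14.
Solving: y_production = 4, y_budget = 2.
Shadow price of production = 4.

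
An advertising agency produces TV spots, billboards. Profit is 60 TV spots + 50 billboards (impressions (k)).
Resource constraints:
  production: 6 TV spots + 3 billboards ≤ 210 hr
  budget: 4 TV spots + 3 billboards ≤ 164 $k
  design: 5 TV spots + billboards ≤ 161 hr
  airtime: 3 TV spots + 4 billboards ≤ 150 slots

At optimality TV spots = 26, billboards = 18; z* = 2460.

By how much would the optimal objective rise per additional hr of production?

6

Check each constraint at x*: production 210/210 (tight); budget 158/164 (slack 6); design 148/161 (slack 13); airtime 150/150 (tight).
Slack constraints have shadow price 0 (complementary slackness).
Dual feasibility on the basic columns requires 6·y_production + 3·y_airtime = 60, 3·y_production + 4·y_airtime = 50.
Solving: y_production = 6, y_airtime = 8.
Shadow price of production = 6.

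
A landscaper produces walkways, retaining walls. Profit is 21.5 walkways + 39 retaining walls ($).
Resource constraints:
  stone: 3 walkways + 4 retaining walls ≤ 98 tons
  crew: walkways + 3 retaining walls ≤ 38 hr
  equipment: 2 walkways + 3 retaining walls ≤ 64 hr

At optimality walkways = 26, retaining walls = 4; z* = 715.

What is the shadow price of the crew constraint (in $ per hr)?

Binding: crew and equipment. Non-binding: stone (4 unused).
Since stone is not tight, its dual is 0.
From A_Bᵀ y = c: 1·y_crew + 2·y_equipment = 21.5; 3·y_crew + 3·y_equipment = 39.
→ y_crew = 4.5 and y_equipment = 8.5.
Shadow price of crew = 4.5.

4.5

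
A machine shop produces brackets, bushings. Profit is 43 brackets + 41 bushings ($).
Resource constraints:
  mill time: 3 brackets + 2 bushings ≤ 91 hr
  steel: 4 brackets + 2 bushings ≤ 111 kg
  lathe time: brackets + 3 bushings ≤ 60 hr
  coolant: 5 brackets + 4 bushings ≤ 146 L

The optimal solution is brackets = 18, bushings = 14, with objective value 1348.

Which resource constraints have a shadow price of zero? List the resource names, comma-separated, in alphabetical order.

mill time, steel

mill time: 82/91 (slack 9)
steel: 100/111 (slack 11)
lathe time: 60/60 (binding)
coolant: 146/146 (binding)
By complementary slackness, a constraint with positive slack has shadow price 0 → mill time, steel.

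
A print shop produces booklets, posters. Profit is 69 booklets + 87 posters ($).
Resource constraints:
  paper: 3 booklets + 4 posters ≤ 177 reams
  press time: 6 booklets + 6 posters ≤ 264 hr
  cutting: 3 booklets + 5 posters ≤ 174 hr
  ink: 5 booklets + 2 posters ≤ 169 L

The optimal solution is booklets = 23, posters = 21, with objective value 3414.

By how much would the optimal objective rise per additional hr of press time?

7

At the optimum: paper uses 153 of 177 (slack = 24); press time uses 264 of 264 (binding); cutting uses 174 of 174 (binding); ink uses 157 of 169 (slack = 12).
Since paper, ink are not tight, their duals are 0.
The binding rows give the dual system: 6·y_press time + 3·y_cutting = 69 and 6·y_press time + 5·y_cutting = 87.
This yields shadow prices y_press time = 7, y_cutting = 9.
Shadow price of press time = 7.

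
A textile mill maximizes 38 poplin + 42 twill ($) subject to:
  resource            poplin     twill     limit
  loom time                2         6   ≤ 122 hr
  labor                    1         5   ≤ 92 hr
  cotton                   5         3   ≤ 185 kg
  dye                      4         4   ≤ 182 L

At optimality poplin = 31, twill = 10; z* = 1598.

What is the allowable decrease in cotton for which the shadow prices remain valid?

Binding constraints: loom time, cotton. The basis is B = [[2,6],[5,3]] with det -24.
Per unit decrease in cotton, x* moves by d = (-0.25, 0.0833).
The basis stays optimal until labor becomes binding; allowable decrease = 66 kg.

66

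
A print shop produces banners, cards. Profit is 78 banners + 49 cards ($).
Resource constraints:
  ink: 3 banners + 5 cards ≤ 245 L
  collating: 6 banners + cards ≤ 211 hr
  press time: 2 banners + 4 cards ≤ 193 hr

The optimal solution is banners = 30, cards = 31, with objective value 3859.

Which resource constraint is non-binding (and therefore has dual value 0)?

press time

ink: 245/245 (binding)
collating: 211/211 (binding)
press time: 184/193 (slack 9)
By complementary slackness, a constraint with positive slack has shadow price 0 → press time.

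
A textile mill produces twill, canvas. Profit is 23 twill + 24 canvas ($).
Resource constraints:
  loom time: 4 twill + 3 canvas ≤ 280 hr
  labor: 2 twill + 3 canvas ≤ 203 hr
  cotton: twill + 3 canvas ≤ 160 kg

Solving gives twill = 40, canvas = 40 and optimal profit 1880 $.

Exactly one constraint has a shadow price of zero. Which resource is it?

loom time: 280/280 (binding)
labor: 200/203 (slack 3)
cotton: 160/160 (binding)
By complementary slackness, a constraint with positive slack has shadow price 0 → labor.

labor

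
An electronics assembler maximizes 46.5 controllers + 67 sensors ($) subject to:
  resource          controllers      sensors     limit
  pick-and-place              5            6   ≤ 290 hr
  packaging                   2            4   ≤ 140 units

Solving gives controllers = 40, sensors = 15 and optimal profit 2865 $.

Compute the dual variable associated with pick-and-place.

At the optimum: pick-and-place uses 290 of 290 (binding); packaging uses 140 of 140 (binding).
The binding rows give the dual system: 5·y_pick-and-place + 2·y_packaging = 46.5 and 6·y_pick-and-place + 4·y_packaging = 67.
Solving: y_pick-and-place = 6.5, y_packaging = 7.
Shadow price of pick-and-place = 6.5.

6.5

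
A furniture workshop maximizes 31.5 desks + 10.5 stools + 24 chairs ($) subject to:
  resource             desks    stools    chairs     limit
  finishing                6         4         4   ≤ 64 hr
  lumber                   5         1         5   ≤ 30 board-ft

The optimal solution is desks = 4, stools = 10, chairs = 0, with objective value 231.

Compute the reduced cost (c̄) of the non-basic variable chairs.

-4.5

Check each constraint at x*: finishing 64/64 (tight); lumber 30/30 (tight).
From A_Bᵀ y = c: 6·y_finishing + 5·y_lumber = 31.5; 4·y_finishing + 1·y_lumber = 10.5.
This yields shadow prices y_finishing = 1.5, y_lumber = 4.5.
Reduced cost of chairs: c₃ − yᵀa₃ = 24 − (1.5·4 + 4.5·5) = 24 − 28.5 = -4.5.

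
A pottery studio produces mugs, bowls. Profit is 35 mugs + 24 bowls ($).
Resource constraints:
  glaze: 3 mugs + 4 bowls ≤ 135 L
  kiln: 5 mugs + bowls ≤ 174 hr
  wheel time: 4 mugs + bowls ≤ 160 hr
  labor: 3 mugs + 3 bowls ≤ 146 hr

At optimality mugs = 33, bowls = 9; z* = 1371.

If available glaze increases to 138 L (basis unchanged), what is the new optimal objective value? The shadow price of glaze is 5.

Δb = 3, so new z* = 1371 + (5)·(3) = 1371 + 15 = 1386.

1386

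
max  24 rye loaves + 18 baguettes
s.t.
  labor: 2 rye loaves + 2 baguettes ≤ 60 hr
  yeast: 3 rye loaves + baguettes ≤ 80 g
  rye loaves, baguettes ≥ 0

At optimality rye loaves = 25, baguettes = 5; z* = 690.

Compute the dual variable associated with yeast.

At the optimum: labor uses 60 of 60 (binding); yeast uses 80 of 80 (binding).
Dual feasibility on the basic columns requires 2·y_labor + 3·y_yeast = 24, 2·y_labor + 1·y_yeast = 18.
This yields shadow prices y_labor = 7.5, y_yeast = 3.
Shadow price of yeast = 3.

3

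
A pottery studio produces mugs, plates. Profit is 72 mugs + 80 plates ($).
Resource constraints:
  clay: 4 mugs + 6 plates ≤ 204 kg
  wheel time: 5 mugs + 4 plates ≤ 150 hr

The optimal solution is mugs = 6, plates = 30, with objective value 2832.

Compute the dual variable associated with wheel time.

8

Both clay and wheel time are binding at x*.
The binding rows give the dual system: 4·y_clay + 5·y_wheel time = 72 and 6·y_clay + 4·y_wheel time = 80.
Solving: y_clay = 8, y_wheel time = 8.
Shadow price of wheel time = 8.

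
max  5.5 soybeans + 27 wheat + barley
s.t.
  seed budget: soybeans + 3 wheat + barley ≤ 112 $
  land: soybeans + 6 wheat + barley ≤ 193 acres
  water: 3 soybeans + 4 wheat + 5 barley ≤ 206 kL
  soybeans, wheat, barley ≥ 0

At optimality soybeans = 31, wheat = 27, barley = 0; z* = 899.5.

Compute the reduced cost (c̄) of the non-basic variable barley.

Check each constraint at x*: seed budget 112/112 (tight); land 193/193 (tight); water 201/206 (slack 5).
Since water is not tight, its dual is 0.
Dual feasibility on the basic columns requires 1·y_seed budget + 1·y_land = 5.5, 3·y_seed budget + 6·y_land = 27.
→ y_seed budget = 2 and y_land = 3.5.
Reduced cost of barley: c₃ − yᵀa₃ = 1 − (2·1 + 3.5·1) = 1 − 5.5 = -4.5.

-4.5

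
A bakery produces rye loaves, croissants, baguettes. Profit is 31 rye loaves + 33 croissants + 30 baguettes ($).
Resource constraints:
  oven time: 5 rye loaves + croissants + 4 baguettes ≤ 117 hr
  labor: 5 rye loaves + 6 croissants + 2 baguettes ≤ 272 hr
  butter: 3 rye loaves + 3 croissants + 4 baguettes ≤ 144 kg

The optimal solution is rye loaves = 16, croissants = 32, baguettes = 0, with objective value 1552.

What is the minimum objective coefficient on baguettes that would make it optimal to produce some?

Binding: labor and butter. Non-binding: oven time (5 unused).
Slack constraints have shadow price 0 (complementary slackness).
Dual feasibility on the basic columns requires 5·y_labor + 3·y_butter = 31, 6·y_labor + 3·y_butter = 33.
→ y_labor = 2 and y_butter = 7.
baguettes enters the basis when its profit ≥ yᵀa₃ = 2·2 + 7·4 = 32.

32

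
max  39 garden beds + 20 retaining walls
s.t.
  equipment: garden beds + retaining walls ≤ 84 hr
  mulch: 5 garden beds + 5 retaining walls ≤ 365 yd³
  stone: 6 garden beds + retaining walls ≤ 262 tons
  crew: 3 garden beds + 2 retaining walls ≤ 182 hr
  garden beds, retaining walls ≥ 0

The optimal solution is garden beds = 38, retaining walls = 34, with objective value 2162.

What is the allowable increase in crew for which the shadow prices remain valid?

Binding constraints: stone, crew. The basis is B = [[6,1],[3,2]] with det 9.
Per unit increase in crew, x* moves by d = (-0.1111, 0.6667).
The basis stays optimal until mulch becomes binding; allowable increase = 1.8 hr.

1.8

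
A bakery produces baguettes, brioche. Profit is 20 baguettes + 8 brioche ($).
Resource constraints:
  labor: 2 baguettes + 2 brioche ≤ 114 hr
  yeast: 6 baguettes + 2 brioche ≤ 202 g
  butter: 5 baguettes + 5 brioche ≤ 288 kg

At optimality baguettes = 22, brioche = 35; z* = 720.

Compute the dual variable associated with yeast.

3

Binding: labor and yeast. Non-binding: butter (3 unused).
Slack constraints have shadow price 0 (complementary slackness).
From A_Bᵀ y = c: 2·y_labor + 6·y_yeast = 20; 2·y_labor + 2·y_yeast = 8.
→ y_labor = 1 and y_yeast = 3.
Shadow price of yeast = 3.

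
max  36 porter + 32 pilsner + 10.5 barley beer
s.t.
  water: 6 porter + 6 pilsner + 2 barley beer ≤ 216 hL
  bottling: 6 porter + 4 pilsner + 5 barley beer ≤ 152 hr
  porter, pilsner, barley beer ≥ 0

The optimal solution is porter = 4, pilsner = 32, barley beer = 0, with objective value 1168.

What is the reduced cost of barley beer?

Both water and bottling are binding at x*.
The binding rows give the dual system: 6·y_water + 6·y_bottling = 36 and 6·y_water + 4·y_bottling = 32.
→ y_water = 4 and y_bottling = 2.
Reduced cost of barley beer: c₃ − yᵀa₃ = 10.5 − (4·2 + 2·5) = 10.5 − 18 = -7.5.

-7.5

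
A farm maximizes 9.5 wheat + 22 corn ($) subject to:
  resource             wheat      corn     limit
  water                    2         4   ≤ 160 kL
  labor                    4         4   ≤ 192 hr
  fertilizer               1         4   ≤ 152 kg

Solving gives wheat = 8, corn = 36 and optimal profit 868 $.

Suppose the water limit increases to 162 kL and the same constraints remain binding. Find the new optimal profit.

At the optimum: water uses 160 of 160 (binding); labor uses 176 of 192 (slack = 16); fertilizer uses 152 of 152 (binding).
By complementary slackness, y = 0 for the non-binding constraint.
From A_Bᵀ y = c: 2·y_water + 1·y_fertilizer = 9.5; 4·y_water + 4·y_fertilizer = 22.
This yields shadow prices y_water = 4, y_fertilizer = 1.5.
Δz = y_water·Δb = 4 × (2) = 8, so new z* = 868 + 8 = 876.

876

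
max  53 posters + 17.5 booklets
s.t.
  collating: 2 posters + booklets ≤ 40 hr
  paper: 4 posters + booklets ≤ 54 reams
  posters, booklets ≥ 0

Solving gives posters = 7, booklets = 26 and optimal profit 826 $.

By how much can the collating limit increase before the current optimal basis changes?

14

Binding constraints: collating, paper. The basis is B = [[2,1],[4,1]] with det -2.
Per unit increase in collating, x* moves by d = (-0.5, 2).
The basis stays optimal until posters reaches 0; allowable increase = 14 hr.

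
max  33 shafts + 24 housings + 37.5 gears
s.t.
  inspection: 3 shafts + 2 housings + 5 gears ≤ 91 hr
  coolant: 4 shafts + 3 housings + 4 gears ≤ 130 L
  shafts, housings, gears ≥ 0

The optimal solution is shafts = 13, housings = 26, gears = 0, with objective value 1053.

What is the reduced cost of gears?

-1.5

Both inspection and coolant are binding at x*.
The binding rows give the dual system: 3·y_inspection + 4·y_coolant = 33 and 2·y_inspection + 3·y_coolant = 24.
This yields shadow prices y_inspection = 3, y_coolant = 6.
Reduced cost of gears: c₃ − yᵀa₃ = 37.5 − (3·5 + 6·4) = 37.5 − 39 = -1.5.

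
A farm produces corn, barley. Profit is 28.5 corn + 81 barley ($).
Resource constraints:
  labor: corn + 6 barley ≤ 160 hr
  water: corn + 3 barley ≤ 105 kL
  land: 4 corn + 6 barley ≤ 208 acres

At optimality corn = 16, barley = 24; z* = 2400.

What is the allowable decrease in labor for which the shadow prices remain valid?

Binding constraints: labor, land. The basis is B = [[1,6],[4,6]] with det -18.
Per unit decrease in labor, x* moves by d = (0.3333, -0.2222).
The basis stays optimal until barley reaches 0; allowable decrease = 108 hr.

108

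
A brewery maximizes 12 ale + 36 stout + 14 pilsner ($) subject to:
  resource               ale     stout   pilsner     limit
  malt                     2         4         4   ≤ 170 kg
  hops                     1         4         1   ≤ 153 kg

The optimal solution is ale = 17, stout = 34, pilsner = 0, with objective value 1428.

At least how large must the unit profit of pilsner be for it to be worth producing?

18

Check each constraint at x*: malt 170/170 (tight); hops 153/153 (tight).
Dual feasibility on the basic columns requires 2·y_malt + 1·y_hops = 12, 4·y_malt + 4·y_hops = 36.
Solving: y_malt = 3, y_hops = 6.
pilsner enters the basis when its profit ≥ yᵀa₃ = 3·4 + 6·1 = 18.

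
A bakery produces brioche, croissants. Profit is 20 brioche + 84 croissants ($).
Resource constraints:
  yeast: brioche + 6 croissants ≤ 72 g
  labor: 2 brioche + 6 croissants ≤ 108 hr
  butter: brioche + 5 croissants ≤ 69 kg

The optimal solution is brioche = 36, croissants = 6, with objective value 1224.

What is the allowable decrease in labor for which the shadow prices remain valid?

Binding constraints: yeast, labor. The basis is B = [[1,6],[2,6]] with det -6.
Per unit decrease in labor, x* moves by d = (-1, 0.1667).
The basis stays optimal until brioche reaches 0; allowable decrease = 36 hr.

36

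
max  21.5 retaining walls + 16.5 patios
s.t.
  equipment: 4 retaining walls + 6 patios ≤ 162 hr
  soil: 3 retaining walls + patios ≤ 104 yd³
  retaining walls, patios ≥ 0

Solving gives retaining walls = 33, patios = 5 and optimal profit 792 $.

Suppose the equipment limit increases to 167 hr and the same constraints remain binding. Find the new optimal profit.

802

Check each constraint at x*: equipment 162/162 (tight); soil 104/104 (tight).
From A_Bᵀ y = c: 4·y_equipment + 3·y_soil = 21.5; 6·y_equipment + 1·y_soil = 16.5.
→ y_equipment = 2 and y_soil = 4.5.
Δz = y_equipment·Δb = 2 × (5) = 10, so new z* = 792 + 10 = 802.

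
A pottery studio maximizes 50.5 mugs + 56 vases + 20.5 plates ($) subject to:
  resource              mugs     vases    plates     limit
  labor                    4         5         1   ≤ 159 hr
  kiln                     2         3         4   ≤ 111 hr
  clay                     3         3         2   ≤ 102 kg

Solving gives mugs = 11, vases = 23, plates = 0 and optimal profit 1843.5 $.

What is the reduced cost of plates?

At the optimum: labor uses 159 of 159 (binding); kiln uses 91 of 111 (slack = 20); clay uses 102 of 102 (binding).
Since kiln is not tight, its dual is 0.
Dual feasibility on the basic columns requires 4·y_labor + 3·y_clay = 50.5, 5·y_labor + 3·y_clay = 56.
Solving: y_labor = 5.5, y_clay = 9.5.
Reduced cost of plates: c₃ − yᵀa₃ = 20.5 − (5.5·1 + 9.5·2) = 20.5 − 24.5 = -4.

-4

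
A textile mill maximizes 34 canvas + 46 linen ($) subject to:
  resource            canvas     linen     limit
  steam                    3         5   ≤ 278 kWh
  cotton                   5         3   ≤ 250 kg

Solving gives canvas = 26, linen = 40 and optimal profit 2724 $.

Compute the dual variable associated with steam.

8

Both steam and cotton are binding at x*.
The binding rows give the dual system: 3·y_steam + 5·y_cotton = 34 and 5·y_steam + 3·y_cotton = 46.
This yields shadow prices y_steam = 8, y_cotton = 2.
Shadow price of steam = 8.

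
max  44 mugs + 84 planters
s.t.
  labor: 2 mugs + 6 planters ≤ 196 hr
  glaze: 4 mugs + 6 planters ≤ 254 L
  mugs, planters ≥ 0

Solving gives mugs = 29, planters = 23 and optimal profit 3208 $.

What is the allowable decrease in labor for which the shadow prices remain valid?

Binding constraints: labor, glaze. The basis is B = [[2,6],[4,6]] with det -12.
Per unit decrease in labor, x* moves by d = (0.5, -0.3333).
The basis stays optimal until planters reaches 0; allowable decrease = 69 hr.

69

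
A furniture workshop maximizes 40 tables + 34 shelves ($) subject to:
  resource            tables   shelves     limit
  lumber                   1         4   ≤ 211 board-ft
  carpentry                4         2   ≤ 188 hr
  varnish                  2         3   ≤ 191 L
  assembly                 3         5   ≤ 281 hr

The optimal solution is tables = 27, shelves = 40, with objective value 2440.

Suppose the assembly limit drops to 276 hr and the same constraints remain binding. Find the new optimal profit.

Check each constraint at x*: lumber 187/211 (slack 24); carpentry 188/188 (tight); varnish 174/191 (slack 17); assembly 281/281 (tight).
By complementary slackness, y = 0 for the non-binding constraints.
Dual feasibility on the basic columns requires 4·y_carpentry + 3·y_assembly = 40, 2·y_carpentry + 5·y_assembly = 34.
→ y_carpentry = 7 and y_assembly = 4.
Δz = y_assembly·Δb = 4 × (-5) = -20, so new z* = 2440 − 20 = 2420.

2420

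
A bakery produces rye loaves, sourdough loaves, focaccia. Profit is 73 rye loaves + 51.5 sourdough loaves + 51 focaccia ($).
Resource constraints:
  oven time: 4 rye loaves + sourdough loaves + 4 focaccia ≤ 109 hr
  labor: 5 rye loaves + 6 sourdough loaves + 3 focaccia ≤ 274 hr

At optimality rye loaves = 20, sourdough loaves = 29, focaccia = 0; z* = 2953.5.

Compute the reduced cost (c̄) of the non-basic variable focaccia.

At the optimum: oven time uses 109 of 109 (binding); labor uses 274 of 274 (binding).
The binding rows give the dual system: 4·y_oven time + 5·y_labor = 73 and 1·y_oven time + 6·y_labor = 51.5.
→ y_oven time = 9.5 and y_labor = 7.
Reduced cost of focaccia: c₃ − yᵀa₃ = 51 − (9.5·4 + 7·3) = 51 − 59 = -8.

-8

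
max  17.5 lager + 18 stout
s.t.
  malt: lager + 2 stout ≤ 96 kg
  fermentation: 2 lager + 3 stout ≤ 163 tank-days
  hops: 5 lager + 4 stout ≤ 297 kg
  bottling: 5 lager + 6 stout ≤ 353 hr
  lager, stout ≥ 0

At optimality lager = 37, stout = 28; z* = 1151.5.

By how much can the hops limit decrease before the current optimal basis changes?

7.5

Binding constraints: hops, bottling. The basis is B = [[5,4],[5,6]] with det 10.
Per unit decrease in hops, x* moves by d = (-0.6, 0.5).
The basis stays optimal until malt becomes binding; allowable decrease = 7.5 kg.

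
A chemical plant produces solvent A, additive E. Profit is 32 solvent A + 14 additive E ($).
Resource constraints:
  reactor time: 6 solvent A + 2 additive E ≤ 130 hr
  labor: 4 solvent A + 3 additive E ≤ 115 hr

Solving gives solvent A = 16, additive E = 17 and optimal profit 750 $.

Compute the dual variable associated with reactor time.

At the optimum: reactor time uses 130 of 130 (binding); labor uses 115 of 115 (binding).
From A_Bᵀ y = c: 6·y_reactor time + 4·y_labor = 32; 2·y_reactor time + 3·y_labor = 14.
This yields shadow prices y_reactor time = 4, y_labor = 2.
Shadow price of reactor time = 4.

4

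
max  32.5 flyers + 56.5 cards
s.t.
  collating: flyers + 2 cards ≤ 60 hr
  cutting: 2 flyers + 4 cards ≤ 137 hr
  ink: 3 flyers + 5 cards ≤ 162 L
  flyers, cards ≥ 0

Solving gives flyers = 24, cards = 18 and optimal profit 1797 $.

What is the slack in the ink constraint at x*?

0

ink used = 3·24 + 5·18 = 162; slack = 162 − 162 = 0.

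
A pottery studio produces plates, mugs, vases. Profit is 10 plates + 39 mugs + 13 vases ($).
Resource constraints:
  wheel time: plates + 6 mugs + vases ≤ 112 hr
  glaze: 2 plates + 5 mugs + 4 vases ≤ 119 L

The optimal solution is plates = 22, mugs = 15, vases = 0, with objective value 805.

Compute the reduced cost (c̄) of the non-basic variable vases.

-3

Both wheel time and glaze are binding at x*.
The binding rows give the dual system: 1·y_wheel time + 2·y_glaze = 10 and 6·y_wheel time + 5·y_glaze = 39.
→ y_wheel time = 4 and y_glaze = 3.
Reduced cost of vases: c₃ − yᵀa₃ = 13 − (4·1 + 3·4) = 13 − 16 = -3.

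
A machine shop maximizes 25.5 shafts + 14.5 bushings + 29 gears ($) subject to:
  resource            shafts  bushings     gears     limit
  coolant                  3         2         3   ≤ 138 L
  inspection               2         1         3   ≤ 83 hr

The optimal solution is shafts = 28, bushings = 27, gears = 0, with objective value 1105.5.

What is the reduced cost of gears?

-4

Check each constraint at x*: coolant 138/138 (tight); inspection 83/83 (tight).
Dual feasibility on the basic columns requires 3·y_coolant + 2·y_inspection = 25.5, 2·y_coolant + 1·y_inspection = 14.5.
Solving: y_coolant = 3.5, y_inspection = 7.5.
Reduced cost of gears: c₃ − yᵀa₃ = 29 − (3.5·3 + 7.5·3) = 29 − 33 = -4.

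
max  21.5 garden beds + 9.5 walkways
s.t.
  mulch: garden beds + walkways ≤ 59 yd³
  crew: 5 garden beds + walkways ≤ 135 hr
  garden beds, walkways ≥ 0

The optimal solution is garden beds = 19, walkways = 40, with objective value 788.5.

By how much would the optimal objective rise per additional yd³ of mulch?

6.5

Both mulch and crew are binding at x*.
From A_Bᵀ y = c: 1·y_mulch + 5·y_crew = 21.5; 1·y_mulch + 1·y_crew = 9.5.
Solving: y_mulch = 6.5, y_crew = 3.
Shadow price of mulch = 6.5.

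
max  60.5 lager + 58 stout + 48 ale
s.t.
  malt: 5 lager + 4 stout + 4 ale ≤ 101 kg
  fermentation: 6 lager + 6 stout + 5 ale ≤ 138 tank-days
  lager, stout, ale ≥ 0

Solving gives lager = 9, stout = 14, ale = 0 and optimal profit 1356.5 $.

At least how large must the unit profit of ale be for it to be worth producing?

50

At the optimum: malt uses 101 of 101 (binding); fermentation uses 138 of 138 (binding).
From A_Bᵀ y = c: 5·y_malt + 6·y_fermentation = 60.5; 4·y_malt + 6·y_fermentation = 58.
Solving: y_malt = 2.5, y_fermentation = 8.
ale enters the basis when its profit ≥ yᵀa₃ = 2.5·4 + 8·5 = 50.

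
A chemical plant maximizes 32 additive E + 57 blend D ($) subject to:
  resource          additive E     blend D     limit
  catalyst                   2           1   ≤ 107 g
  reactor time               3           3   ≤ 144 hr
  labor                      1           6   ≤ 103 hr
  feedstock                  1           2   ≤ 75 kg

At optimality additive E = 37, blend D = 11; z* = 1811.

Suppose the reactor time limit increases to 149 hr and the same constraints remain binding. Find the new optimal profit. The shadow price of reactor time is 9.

Δb = 5, so new z* = 1811 + (9)·(5) = 1811 + 45 = 1856.

1856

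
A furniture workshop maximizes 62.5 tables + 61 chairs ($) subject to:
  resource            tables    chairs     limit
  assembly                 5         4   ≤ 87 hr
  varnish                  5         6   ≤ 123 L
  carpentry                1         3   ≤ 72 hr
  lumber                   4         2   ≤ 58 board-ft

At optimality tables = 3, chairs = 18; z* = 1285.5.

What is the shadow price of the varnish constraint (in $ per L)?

At the optimum: assembly uses 87 of 87 (binding); varnish uses 123 of 123 (binding); carpentry uses 57 of 72 (slack = 15); lumber uses 48 of 58 (slack = 10).
By complementary slackness, y = 0 for the non-binding constraints.
Dual feasibility on the basic columns requires 5·y_assembly + 5·y_varnish = 62.5, 4·y_assembly + 6·y_varnish = 61.
This yields shadow prices y_assembly = 7, y_varnish = 5.5.
Shadow price of varnish = 5.5.

5.5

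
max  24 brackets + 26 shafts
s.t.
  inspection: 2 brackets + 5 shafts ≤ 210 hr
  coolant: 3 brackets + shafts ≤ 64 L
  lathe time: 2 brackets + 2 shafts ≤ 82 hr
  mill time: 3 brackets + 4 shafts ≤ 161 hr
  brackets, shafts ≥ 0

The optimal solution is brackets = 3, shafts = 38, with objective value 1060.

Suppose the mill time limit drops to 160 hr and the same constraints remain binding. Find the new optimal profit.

1058

At the optimum: inspection uses 196 of 210 (slack = 14); coolant uses 47 of 64 (slack = 17); lathe time uses 82 of 82 (binding); mill time uses 161 of 161 (binding).
Slack constraints have shadow price 0 (complementary slackness).
The binding rows give the dual system: 2·y_lathe time + 3·y_mill time = 24 and 2·y_lathe time + 4·y_mill time = 26.
→ y_lathe time = 9 and y_mill time = 2.
Δz = y_mill time·Δb = 2 × (-1) = -2, so new z* = 1060 − 2 = 1058.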